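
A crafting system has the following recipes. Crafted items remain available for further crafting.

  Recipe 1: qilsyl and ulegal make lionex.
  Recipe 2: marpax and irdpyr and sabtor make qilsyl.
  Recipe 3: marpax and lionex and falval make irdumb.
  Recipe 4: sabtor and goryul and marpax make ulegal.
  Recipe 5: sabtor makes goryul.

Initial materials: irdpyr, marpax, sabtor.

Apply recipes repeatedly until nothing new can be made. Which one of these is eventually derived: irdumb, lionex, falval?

lionex

Using Recipe 2, marpax, irdpyr, and sabtor make qilsyl.
Using Recipe 5, sabtor makes goryul.
sabtor and goryul and marpax → ulegal (Recipe 4).
Using Recipe 1, qilsyl and ulegal make lionex.
irdumb would need marpax, lionex, and falval (Recipe 3), but falval is never obtained. No rule produces falval, and it is not given.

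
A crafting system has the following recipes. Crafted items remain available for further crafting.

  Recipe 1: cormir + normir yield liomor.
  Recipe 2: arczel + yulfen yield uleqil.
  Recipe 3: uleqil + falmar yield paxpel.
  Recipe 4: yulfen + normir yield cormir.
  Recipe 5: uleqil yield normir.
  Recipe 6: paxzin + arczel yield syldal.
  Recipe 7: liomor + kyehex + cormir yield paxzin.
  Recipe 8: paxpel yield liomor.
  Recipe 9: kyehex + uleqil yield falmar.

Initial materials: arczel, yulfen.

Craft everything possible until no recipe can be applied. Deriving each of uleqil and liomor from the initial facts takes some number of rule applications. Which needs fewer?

uleqil: Using Recipe 2, arczel and yulfen make uleqil. [1 rule application]
liomor: arczel + yulfen → uleqil (Recipe 2). Using Recipe 5, uleqil makes normir. yulfen + normir → cormir (Recipe 4). Using Recipe 1, cormir and normir make liomor. [4 rule applications]
uleqil needs fewer.

uleqil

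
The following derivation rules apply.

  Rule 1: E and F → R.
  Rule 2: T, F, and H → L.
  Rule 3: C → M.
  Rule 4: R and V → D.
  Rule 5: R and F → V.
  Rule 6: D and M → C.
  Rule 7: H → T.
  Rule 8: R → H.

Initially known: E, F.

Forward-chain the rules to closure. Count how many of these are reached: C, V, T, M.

From E and F, Rule 1 gives R.
R and F hold, so V follows (Rule 5).
From R, Rule 8 gives H.
From H, Rule 7 gives T.
C would need D and M (Rule 6), but M is never established.
V: reached.
T: reached.
M would need C (Rule 3), but C is never established.
Reached: V and T — 2 of the 4.

2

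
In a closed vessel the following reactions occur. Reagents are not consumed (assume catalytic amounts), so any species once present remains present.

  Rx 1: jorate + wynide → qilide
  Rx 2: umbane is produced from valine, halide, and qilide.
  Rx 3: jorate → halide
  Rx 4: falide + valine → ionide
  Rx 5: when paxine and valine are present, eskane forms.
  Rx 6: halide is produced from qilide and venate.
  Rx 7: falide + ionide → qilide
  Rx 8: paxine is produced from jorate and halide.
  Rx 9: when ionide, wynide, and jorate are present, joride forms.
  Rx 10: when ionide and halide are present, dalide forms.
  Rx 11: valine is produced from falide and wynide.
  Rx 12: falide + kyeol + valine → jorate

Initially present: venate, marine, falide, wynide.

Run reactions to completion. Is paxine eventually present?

No

paxine would need jorate and halide (Rx 8), but jorate never forms.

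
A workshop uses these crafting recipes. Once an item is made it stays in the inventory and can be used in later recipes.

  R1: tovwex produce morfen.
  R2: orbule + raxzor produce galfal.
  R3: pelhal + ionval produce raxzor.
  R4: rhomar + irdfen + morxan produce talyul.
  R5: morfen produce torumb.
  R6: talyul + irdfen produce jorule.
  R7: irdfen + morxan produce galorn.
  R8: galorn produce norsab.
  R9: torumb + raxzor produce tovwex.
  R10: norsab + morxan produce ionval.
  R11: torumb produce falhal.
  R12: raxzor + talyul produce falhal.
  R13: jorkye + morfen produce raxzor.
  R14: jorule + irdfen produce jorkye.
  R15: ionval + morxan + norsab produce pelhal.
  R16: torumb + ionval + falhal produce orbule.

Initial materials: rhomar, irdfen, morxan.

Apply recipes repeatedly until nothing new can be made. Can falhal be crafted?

Yes

Using R4, rhomar, irdfen, and morxan make talyul.
irdfen + morxan → galorn (R7).
Using R8, galorn makes norsab.
Using R10, norsab and morxan make ionval.
ionval + morxan + norsab → pelhal (R15).
pelhal + ionval → raxzor (R3).
raxzor + talyul → falhal (R12).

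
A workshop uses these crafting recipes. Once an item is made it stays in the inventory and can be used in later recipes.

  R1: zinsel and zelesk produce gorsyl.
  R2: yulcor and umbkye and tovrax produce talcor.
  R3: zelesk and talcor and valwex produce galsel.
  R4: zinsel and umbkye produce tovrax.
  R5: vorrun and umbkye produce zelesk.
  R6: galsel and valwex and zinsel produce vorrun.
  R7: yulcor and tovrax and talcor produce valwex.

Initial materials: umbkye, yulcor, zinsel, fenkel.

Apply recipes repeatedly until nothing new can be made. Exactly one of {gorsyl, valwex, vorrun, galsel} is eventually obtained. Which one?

Using R4, zinsel and umbkye make tovrax.
yulcor and umbkye and tovrax → talcor (R2).
Using R7, yulcor, tovrax, and talcor make valwex.
vorrun would need galsel, valwex, and zinsel (R6), but galsel is never obtained. gorsyl would need zinsel and zelesk (R1), but zelesk is never obtained. galsel would need zelesk, talcor, and valwex (R3), but zelesk is never obtained.

valwex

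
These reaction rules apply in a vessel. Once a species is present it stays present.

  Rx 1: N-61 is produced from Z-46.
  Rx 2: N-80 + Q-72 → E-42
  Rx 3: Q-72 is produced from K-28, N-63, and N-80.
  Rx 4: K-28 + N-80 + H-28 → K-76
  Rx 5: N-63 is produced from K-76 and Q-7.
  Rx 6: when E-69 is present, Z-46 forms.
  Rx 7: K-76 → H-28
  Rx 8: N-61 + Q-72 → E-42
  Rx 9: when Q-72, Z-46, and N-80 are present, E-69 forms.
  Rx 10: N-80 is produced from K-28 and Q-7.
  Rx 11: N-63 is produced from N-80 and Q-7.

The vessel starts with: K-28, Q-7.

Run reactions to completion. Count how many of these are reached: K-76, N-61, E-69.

K-76 would need K-28, N-80, and H-28 (Rx 4), but H-28 never forms.
N-61 would need Z-46 (Rx 1), but Z-46 never forms.
E-69 would need Q-72, Z-46, and N-80 (Rx 9), but Z-46 never forms.
None of the 3 are reached.

0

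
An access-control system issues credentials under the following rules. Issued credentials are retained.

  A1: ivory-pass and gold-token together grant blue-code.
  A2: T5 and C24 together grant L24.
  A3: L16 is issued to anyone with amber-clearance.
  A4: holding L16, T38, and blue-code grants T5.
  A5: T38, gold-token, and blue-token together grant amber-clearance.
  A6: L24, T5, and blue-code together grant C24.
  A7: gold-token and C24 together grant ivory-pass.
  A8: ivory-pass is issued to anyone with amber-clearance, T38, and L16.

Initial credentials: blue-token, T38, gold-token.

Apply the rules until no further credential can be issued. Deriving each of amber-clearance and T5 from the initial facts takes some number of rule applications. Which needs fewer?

amber-clearance: Holding T38, gold-token, and blue-token grants amber-clearance (A5). [1 rule application]
T5: Holding T38, gold-token, and blue-token grants amber-clearance (A5). Holding amber-clearance grants L16 (A3). Holding amber-clearance, T38, and L16 grants ivory-pass (A8). Holding ivory-pass and gold-token grants blue-code (A1). Holding L16, T38, and blue-code grants T5 (A4). [5 rule applications]
amber-clearance needs fewer.

amber-clearance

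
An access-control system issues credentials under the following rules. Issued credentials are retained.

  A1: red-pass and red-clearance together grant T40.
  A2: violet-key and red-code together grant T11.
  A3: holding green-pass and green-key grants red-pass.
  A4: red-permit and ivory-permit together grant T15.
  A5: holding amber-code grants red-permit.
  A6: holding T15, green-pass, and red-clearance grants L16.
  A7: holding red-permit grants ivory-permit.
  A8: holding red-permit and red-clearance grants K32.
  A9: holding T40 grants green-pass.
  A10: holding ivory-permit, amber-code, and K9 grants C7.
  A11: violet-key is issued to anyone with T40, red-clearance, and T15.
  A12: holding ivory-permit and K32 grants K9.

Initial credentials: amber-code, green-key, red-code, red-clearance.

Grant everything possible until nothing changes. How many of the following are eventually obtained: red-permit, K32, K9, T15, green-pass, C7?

5

Holding amber-code grants red-permit (A5).
Holding red-permit grants ivory-permit (A7).
Holding red-permit and red-clearance grants K32 (A8).
Holding red-permit and ivory-permit grants T15 (A4).
Holding ivory-permit and K32 grants K9 (A12).
Holding ivory-permit, amber-code, and K9 grants C7 (A10).
red-permit: reached.
K32: reached.
K9: reached.
T15: reached.
green-pass would need T40 (A9), but T40 is never granted.
C7: reached.
Reached: red-permit, K32, K9, T15, and C7 — 5 of the 6.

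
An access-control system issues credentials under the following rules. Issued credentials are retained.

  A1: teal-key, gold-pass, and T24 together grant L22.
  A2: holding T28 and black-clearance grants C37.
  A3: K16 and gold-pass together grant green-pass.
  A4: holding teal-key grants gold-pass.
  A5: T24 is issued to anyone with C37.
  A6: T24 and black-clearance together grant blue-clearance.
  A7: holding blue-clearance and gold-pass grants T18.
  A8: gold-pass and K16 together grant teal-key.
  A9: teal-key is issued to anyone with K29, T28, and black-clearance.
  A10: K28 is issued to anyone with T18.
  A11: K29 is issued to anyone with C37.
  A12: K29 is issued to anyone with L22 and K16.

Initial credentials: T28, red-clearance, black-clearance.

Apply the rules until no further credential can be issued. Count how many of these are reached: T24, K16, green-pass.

Holding T28 and black-clearance grants C37 (A2).
Holding C37 grants T24 (A5).
T24: reached.
No rule produces K16, and it is not given.
green-pass would need K16 and gold-pass (A3), but K16 is never granted.
Reached: T24 — 1 of the 3.

1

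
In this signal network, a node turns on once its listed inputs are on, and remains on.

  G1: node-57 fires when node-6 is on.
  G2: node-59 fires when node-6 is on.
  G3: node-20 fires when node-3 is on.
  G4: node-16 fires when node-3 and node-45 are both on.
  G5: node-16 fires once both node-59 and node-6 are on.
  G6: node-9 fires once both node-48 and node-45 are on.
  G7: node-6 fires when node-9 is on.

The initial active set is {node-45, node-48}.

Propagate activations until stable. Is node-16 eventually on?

Yes

node-48 and node-45 are on, so node-9 fires (G6).
G7: node-9 on → node-6 on.
G2: node-6 on → node-59 on.
G5: node-59 and node-6 on → node-16 on.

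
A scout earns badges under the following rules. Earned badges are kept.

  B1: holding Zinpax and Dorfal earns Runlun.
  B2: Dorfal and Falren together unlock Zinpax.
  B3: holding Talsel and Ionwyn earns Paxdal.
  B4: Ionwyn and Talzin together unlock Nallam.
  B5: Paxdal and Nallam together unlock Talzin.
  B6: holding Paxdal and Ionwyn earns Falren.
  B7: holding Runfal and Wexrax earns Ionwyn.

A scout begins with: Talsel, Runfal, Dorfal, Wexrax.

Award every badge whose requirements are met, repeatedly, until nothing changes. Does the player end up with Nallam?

Nallam would need Ionwyn and Talzin (B4), but Talzin is never earned.

No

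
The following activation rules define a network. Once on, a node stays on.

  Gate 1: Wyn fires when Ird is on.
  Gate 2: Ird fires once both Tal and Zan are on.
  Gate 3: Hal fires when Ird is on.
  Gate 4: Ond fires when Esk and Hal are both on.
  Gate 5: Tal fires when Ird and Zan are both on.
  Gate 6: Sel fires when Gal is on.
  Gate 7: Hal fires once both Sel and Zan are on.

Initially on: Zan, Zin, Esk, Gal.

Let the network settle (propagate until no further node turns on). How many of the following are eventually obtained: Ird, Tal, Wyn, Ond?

Gal is on, so Sel fires (Gate 6).
Sel and Zan are on, so Hal fires (Gate 7).
Gate 4: Esk and Hal on → Ond on.
Ird would need Tal and Zan (Gate 2), but Tal never turns on.
Tal would need Ird and Zan (Gate 5), but Ird never turns on.
Wyn would need Ird (Gate 1), but Ird never turns on.
Ond: reached.
Reached: Ond — 1 of the 4.

1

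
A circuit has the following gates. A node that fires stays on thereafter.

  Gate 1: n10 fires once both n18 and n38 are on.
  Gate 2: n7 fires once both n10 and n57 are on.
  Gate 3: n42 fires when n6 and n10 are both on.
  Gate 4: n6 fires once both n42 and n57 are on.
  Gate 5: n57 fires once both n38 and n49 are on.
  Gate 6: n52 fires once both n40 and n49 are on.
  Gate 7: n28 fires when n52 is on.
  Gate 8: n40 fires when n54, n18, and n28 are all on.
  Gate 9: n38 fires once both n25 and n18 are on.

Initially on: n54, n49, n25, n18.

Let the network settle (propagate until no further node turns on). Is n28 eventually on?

n28 would need n52 (Gate 7), but n52 never turns on.

No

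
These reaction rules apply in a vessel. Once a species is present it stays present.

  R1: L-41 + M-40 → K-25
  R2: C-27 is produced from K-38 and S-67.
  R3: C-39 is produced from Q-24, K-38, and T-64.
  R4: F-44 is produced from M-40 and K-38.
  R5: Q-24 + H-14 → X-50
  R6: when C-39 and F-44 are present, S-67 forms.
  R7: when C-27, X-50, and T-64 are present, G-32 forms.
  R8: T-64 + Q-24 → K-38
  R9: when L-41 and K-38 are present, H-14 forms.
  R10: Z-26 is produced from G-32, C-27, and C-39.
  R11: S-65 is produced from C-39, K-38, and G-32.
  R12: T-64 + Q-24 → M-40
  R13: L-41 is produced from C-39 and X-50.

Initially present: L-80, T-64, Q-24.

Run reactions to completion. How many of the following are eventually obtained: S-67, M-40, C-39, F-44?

T-64 and Q-24 present → M-40 forms (R12).
T-64 and Q-24 present → K-38 forms (R8).
Q-24, K-38, and T-64 present → C-39 forms (R3).
M-40 and K-38 present → F-44 forms (R4).
C-39 and F-44 present → S-67 forms (R6).
S-67: reached.
M-40: reached.
C-39: reached.
F-44: reached.
All 4 are reached.

4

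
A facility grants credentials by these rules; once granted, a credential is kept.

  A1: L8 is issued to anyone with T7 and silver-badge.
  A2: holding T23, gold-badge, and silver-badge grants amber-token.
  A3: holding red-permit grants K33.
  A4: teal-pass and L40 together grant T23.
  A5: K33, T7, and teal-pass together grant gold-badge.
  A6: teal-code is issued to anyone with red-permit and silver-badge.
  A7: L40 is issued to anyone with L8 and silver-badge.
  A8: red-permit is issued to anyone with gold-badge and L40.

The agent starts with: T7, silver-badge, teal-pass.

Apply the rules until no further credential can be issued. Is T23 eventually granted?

Holding T7 and silver-badge grants L8 (A1).
Holding L8 and silver-badge grants L40 (A7).
Holding teal-pass and L40 grants T23 (A4).

Yes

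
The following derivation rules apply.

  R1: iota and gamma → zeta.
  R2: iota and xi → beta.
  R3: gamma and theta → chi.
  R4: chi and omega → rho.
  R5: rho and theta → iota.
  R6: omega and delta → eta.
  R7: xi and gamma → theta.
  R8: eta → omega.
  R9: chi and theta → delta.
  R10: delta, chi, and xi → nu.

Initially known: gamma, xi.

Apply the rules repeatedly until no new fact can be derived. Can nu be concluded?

Yes

xi and gamma hold, so theta follows (R7).
gamma and theta hold, so chi follows (R3).
chi and theta hold, so delta follows (R9).
From delta, chi, and xi, R10 gives nu.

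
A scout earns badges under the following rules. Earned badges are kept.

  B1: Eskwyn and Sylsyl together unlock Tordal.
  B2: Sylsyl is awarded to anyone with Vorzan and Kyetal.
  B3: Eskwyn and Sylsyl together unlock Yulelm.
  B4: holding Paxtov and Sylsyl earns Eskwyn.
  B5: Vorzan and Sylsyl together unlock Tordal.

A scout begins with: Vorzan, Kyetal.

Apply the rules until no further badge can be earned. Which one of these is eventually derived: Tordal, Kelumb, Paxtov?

With Vorzan and Kyetal, Sylsyl is earned (B2).
With Vorzan and Sylsyl, Tordal is earned (B5).
No rule produces Kelumb, and it is not given. No rule produces Paxtov, and it is not given.

Tordal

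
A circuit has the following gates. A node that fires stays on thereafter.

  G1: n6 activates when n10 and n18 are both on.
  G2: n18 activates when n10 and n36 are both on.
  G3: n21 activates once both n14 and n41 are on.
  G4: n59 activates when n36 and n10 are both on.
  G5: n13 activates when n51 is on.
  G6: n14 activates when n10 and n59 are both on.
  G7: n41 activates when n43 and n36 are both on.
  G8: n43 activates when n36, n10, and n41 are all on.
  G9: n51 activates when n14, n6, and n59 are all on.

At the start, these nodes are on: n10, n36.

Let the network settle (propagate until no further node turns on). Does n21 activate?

n21 would need n14 and n41 (G3), but n41 never turns on.

No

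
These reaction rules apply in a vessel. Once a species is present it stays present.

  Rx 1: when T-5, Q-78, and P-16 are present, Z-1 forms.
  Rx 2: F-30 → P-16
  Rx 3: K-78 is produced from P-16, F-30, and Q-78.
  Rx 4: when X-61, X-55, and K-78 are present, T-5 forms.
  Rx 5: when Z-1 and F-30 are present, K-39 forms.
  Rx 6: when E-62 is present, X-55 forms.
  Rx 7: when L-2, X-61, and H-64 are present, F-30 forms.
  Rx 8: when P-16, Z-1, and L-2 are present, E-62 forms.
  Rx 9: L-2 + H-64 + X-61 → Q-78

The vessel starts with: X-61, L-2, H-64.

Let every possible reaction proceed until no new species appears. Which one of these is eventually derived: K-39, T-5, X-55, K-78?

L-2, H-64, and X-61 present → Q-78 forms (Rx 9).
L-2, X-61, and H-64 present → F-30 forms (Rx 7).
F-30 present → P-16 forms (Rx 2).
P-16, F-30, and Q-78 present → K-78 forms (Rx 3).
X-55 would need E-62 (Rx 6), but E-62 never forms. K-39 would need Z-1 and F-30 (Rx 5), but Z-1 never forms. T-5 would need X-61, X-55, and K-78 (Rx 4), but X-55 never forms.

K-78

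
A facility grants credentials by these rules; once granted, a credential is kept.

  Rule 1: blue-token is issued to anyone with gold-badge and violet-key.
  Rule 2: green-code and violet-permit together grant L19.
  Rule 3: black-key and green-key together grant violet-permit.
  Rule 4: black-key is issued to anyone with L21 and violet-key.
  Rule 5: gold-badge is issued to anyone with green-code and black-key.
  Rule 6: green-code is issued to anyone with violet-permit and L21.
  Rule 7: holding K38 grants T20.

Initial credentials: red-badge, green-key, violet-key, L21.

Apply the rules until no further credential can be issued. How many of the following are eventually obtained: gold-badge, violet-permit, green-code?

Holding L21 and violet-key grants black-key (Rule 4).
Holding black-key and green-key grants violet-permit (Rule 3).
Holding violet-permit and L21 grants green-code (Rule 6).
Holding green-code and black-key grants gold-badge (Rule 5).
gold-badge: reached.
violet-permit: reached.
green-code: reached.
All 3 are reached.

3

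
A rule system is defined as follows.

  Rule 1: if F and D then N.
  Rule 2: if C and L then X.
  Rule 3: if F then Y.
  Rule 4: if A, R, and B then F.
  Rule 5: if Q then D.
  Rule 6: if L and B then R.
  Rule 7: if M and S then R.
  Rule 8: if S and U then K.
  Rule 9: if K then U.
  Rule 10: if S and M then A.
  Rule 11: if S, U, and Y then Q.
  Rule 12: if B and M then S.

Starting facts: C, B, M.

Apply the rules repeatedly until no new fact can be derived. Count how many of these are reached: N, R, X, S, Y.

3

B and M hold, so S follows (Rule 12).
From M and S, Rule 7 gives R.
S and M hold, so A follows (Rule 10).
From A, R, and B, Rule 4 gives F.
From F, Rule 3 gives Y.
N would need F and D (Rule 1), but D is never established.
R: reached.
X would need C and L (Rule 2), but L is never established.
S: reached.
Y: reached.
Reached: R, S, and Y — 3 of the 5.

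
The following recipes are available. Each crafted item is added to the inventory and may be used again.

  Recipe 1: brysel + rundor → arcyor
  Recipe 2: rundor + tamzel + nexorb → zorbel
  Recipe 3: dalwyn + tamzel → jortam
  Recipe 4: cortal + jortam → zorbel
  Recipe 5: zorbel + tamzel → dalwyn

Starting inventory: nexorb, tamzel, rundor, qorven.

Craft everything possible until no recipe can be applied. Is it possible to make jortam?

Yes

rundor + tamzel + nexorb → zorbel (Recipe 2).
zorbel + tamzel → dalwyn (Recipe 5).
Using Recipe 3, dalwyn and tamzel make jortam.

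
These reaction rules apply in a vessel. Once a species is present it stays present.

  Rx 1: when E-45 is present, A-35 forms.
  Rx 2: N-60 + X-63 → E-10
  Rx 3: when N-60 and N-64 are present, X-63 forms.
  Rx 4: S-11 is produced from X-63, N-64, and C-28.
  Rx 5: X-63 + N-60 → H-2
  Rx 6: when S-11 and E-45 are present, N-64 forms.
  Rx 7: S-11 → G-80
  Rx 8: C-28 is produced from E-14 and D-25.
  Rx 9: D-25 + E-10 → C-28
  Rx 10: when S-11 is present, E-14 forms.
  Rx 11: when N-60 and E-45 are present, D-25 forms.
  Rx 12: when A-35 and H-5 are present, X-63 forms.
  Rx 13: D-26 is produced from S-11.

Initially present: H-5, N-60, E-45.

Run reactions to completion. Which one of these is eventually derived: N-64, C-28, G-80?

N-60 and E-45 present → D-25 forms (Rx 11).
E-45 present → A-35 forms (Rx 1).
A-35 and H-5 present → X-63 forms (Rx 12).
N-60 and X-63 present → E-10 forms (Rx 2).
D-25 and E-10 present → C-28 forms (Rx 9).
N-64 would need S-11 and E-45 (Rx 6), but S-11 never forms. G-80 would need S-11 (Rx 7), but S-11 never forms.

C-28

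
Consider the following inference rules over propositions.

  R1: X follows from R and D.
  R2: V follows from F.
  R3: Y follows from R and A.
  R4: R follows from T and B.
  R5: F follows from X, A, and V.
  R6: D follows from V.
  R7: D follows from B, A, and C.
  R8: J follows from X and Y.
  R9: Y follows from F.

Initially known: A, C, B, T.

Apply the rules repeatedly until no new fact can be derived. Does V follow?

No

V would need F (R2), but F is never established.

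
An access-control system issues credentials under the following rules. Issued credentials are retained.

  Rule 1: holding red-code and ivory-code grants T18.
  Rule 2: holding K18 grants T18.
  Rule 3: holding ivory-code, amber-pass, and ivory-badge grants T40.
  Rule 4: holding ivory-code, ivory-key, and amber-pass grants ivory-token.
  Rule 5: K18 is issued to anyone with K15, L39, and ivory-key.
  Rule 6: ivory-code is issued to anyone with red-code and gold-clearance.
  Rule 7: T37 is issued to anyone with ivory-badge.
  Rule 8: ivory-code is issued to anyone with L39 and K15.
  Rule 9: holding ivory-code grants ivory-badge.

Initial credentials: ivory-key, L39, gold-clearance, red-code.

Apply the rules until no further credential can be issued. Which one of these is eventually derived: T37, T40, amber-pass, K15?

Holding red-code and gold-clearance grants ivory-code (Rule 6).
Holding ivory-code grants ivory-badge (Rule 9).
Holding ivory-badge grants T37 (Rule 7).
T40 would need ivory-code, amber-pass, and ivory-badge (Rule 3), but amber-pass is never granted. No rule produces K15, and it is not given. No rule produces amber-pass, and it is not given.

T37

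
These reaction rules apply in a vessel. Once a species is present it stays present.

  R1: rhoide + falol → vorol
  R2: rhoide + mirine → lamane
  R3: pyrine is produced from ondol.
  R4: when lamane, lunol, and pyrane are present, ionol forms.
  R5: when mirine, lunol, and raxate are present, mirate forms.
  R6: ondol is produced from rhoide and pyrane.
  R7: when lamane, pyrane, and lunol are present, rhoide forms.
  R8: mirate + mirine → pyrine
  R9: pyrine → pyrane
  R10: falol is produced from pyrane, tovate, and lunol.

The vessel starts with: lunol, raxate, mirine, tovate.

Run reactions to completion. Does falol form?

mirine, lunol, and raxate present → mirate forms (R5).
mirate and mirine present → pyrine forms (R8).
pyrine present → pyrane forms (R9).
pyrane, tovate, and lunol present → falol forms (R10).

Yes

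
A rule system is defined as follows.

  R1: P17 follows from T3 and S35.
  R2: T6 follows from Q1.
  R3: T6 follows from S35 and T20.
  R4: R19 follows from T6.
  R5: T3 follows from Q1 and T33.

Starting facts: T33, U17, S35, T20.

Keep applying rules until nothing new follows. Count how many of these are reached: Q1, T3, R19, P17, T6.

2

From S35 and T20, R3 gives T6.
T6 holds, so R19 follows (R4).
No rule produces Q1, and it is not given.
T3 would need Q1 and T33 (R5), but Q1 is never established.
R19: reached.
P17 would need T3 and S35 (R1), but T3 is never established.
T6: reached.
Reached: R19 and T6 — 2 of the 5.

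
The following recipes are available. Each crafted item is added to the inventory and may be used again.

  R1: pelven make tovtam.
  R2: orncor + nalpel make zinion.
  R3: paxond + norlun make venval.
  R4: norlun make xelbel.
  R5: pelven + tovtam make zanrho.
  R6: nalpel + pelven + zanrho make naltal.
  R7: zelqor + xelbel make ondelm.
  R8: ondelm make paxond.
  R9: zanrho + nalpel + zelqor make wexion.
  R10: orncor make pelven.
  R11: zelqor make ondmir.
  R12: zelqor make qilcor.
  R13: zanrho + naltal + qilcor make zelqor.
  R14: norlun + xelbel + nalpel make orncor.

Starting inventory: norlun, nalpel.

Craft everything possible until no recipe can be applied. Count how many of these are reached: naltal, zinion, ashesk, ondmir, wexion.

2

Using R4, norlun makes xelbel.
norlun + xelbel + nalpel → orncor (R14).
Using R2, orncor and nalpel make zinion.
Using R10, orncor makes pelven.
Using R1, pelven makes tovtam.
pelven + tovtam → zanrho (R5).
nalpel + pelven + zanrho → naltal (R6).
naltal: reached.
zinion: reached.
No rule produces ashesk, and it is not given.
ondmir would need zelqor (R11), but zelqor is never obtained.
wexion would need zanrho, nalpel, and zelqor (R9), but zelqor is never obtained.
Reached: naltal and zinion — 2 of the 5.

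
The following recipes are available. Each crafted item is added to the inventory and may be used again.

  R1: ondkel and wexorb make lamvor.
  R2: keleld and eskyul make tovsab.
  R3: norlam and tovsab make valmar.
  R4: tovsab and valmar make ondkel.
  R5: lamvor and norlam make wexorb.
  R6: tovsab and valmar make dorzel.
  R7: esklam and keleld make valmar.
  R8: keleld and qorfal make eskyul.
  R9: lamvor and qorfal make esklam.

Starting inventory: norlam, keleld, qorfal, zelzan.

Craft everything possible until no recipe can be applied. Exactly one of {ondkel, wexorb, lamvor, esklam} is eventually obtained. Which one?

Using R8, keleld and qorfal make eskyul.
Using R2, keleld and eskyul make tovsab.
norlam and tovsab → valmar (R3).
tovsab and valmar → ondkel (R4).
wexorb would need lamvor and norlam (R5), but lamvor is never obtained. esklam would need lamvor and qorfal (R9), but lamvor is never obtained. lamvor would need ondkel and wexorb (R1), but wexorb is never obtained.

ondkel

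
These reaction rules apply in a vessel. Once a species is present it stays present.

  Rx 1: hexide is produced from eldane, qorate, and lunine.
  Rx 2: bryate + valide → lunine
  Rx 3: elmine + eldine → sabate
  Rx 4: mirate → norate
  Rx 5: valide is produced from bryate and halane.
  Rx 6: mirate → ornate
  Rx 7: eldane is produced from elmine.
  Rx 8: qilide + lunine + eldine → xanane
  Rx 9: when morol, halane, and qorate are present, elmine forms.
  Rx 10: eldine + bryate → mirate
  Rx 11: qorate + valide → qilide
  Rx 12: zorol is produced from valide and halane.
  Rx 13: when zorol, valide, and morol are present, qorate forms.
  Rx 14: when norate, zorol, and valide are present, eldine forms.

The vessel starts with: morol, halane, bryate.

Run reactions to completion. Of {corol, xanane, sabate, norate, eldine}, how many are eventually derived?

0

No rule produces corol, and it is not given.
xanane would need qilide, lunine, and eldine (Rx 8), but eldine never forms.
sabate would need elmine and eldine (Rx 3), but eldine never forms.
norate would need mirate (Rx 4), but mirate never forms.
eldine would need norate, zorol, and valide (Rx 14), but norate never forms.
None of the 5 are reached.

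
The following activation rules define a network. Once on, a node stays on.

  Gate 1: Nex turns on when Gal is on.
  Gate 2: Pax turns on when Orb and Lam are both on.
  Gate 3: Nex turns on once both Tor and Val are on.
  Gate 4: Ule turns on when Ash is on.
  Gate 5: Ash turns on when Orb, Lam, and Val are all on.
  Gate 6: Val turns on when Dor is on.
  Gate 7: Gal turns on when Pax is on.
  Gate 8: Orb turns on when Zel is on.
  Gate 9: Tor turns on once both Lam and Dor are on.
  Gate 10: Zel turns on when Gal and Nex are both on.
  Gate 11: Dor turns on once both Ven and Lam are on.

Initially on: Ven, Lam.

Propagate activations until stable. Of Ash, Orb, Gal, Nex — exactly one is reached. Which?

Nex

Gate 11: Ven and Lam on → Dor on.
Gate 9: Lam and Dor on → Tor on.
Dor is on, so Val turns on (Gate 6).
Tor and Val are on, so Nex turns on (Gate 3).
Orb would need Zel (Gate 8), but Zel never turns on. Gal would need Pax (Gate 7), but Pax never turns on. Ash would need Orb, Lam, and Val (Gate 5), but Orb never turns on.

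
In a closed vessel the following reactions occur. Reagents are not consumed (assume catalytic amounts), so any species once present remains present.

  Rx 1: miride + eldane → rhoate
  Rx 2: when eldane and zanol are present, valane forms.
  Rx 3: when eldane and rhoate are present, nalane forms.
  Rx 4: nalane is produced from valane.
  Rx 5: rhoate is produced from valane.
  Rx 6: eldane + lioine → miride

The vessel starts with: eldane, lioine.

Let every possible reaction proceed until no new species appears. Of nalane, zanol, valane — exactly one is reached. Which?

nalane

eldane and lioine present → miride forms (Rx 6).
miride and eldane present → rhoate forms (Rx 1).
eldane and rhoate present → nalane forms (Rx 3).
No rule produces zanol, and it is not given. valane would need eldane and zanol (Rx 2), but zanol never forms.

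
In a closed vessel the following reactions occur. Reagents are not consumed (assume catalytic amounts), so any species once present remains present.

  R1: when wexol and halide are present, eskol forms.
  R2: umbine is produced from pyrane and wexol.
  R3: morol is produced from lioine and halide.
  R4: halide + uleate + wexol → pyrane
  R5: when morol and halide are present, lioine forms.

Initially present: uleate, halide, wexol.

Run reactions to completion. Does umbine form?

halide, uleate, and wexol present → pyrane forms (R4).
pyrane and wexol present → umbine forms (R2).

Yes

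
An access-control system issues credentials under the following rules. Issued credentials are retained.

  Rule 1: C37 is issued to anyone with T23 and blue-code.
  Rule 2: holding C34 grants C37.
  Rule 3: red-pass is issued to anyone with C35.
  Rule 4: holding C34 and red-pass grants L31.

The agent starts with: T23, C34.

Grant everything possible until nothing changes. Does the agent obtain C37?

Holding C34 grants C37 (Rule 2).

Yes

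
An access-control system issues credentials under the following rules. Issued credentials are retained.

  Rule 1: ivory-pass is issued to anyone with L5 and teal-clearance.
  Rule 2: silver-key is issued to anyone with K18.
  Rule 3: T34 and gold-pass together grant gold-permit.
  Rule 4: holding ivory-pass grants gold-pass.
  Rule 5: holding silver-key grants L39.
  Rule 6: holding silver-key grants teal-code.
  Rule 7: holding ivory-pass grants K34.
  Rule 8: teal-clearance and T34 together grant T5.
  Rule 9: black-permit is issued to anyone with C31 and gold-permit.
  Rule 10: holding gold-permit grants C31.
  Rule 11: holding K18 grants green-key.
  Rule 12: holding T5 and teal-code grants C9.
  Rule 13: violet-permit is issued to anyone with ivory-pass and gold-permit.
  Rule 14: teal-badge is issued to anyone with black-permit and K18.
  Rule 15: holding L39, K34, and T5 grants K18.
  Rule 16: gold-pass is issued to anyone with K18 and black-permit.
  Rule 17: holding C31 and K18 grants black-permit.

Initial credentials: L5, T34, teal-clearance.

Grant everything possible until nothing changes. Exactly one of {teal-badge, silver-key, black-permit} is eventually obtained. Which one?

Holding L5 and teal-clearance grants ivory-pass (Rule 1).
Holding ivory-pass grants gold-pass (Rule 4).
Holding T34 and gold-pass grants gold-permit (Rule 3).
Holding gold-permit grants C31 (Rule 10).
Holding C31 and gold-permit grants black-permit (Rule 9).
silver-key would need K18 (Rule 2), but K18 is never granted. teal-badge would need black-permit and K18 (Rule 14), but K18 is never granted.

black-permit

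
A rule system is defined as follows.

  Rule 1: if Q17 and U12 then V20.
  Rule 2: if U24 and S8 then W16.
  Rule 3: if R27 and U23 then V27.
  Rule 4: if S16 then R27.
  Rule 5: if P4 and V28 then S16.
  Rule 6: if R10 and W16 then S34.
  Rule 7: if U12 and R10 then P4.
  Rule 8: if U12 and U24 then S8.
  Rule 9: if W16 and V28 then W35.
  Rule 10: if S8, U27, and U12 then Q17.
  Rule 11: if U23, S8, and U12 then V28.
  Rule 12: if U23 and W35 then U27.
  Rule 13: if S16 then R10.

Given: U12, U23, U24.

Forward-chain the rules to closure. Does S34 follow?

S34 would need R10 and W16 (Rule 6), but R10 is never established.

No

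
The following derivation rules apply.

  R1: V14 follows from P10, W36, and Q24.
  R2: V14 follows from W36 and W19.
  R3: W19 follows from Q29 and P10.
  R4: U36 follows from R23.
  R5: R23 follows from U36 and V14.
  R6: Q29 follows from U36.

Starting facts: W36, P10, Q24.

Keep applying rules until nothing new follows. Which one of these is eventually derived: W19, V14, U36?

V14

From P10, W36, and Q24, R1 gives V14.
W19 would need Q29 and P10 (R3), but Q29 is never established. U36 would need R23 (R4), but R23 is never established.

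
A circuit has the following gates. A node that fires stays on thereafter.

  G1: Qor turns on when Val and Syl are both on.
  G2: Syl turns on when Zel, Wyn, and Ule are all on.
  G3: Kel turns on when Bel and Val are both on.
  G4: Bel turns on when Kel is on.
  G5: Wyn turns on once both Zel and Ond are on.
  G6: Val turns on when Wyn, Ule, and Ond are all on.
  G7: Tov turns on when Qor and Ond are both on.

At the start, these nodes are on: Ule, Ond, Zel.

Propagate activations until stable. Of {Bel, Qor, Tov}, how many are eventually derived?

Zel and Ond are on, so Wyn turns on (G5).
Zel, Wyn, and Ule are on, so Syl turns on (G2).
G6: Wyn, Ule, and Ond on → Val on.
Val and Syl are on, so Qor turns on (G1).
G7: Qor and Ond on → Tov on.
Bel would need Kel (G4), but Kel never turns on.
Qor: reached.
Tov: reached.
Reached: Qor and Tov — 2 of the 3.

2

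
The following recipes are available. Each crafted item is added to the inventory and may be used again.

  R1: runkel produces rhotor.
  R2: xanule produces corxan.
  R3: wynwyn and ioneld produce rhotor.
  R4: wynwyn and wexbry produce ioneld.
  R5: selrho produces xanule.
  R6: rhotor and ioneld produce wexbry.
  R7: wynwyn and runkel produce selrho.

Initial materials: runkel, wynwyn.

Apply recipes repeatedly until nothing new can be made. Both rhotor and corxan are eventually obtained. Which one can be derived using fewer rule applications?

rhotor: runkel → rhotor (R1). [1 rule application]
corxan: wynwyn and runkel → selrho (R7). Using R5, selrho makes xanule. xanule → corxan (R2). [3 rule applications]
rhotor needs fewer.

rhotor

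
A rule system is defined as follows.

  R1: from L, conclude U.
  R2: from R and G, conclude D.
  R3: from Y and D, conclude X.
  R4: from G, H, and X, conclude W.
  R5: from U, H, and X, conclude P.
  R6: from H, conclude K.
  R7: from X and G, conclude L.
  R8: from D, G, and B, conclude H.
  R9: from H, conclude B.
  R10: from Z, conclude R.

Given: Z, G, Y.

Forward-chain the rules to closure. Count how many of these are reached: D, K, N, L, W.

Z holds, so R follows (R10).
From R and G, R2 gives D.
From Y and D, R3 gives X.
X and G hold, so L follows (R7).
D: reached.
K would need H (R6), but H is never established.
No rule produces N, and it is not given.
L: reached.
W would need G, H, and X (R4), but H is never established.
Reached: D and L — 2 of the 5.

2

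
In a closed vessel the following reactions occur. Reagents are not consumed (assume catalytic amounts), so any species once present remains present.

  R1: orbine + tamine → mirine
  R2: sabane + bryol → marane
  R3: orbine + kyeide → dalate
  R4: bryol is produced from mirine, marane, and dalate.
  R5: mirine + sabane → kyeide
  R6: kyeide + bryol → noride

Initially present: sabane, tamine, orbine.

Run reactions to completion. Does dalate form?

Yes

orbine and tamine present → mirine forms (R1).
mirine and sabane present → kyeide forms (R5).
orbine and kyeide present → dalate forms (R3).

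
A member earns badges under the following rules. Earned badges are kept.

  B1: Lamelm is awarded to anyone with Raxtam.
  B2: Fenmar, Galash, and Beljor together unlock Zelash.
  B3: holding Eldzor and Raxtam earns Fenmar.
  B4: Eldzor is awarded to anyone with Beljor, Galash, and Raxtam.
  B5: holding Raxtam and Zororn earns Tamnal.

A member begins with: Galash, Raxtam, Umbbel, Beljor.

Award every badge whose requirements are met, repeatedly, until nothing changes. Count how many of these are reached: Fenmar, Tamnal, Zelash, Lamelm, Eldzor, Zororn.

4

With Beljor, Galash, and Raxtam, Eldzor is earned (B4).
With Raxtam, Lamelm is earned (B1).
With Eldzor and Raxtam, Fenmar is earned (B3).
With Fenmar, Galash, and Beljor, Zelash is earned (B2).
Fenmar: reached.
Tamnal would need Raxtam and Zororn (B5), but Zororn is never earned.
Zelash: reached.
Lamelm: reached.
Eldzor: reached.
No rule produces Zororn, and it is not given.
Reached: Fenmar, Zelash, Lamelm, and Eldzor — 4 of the 6.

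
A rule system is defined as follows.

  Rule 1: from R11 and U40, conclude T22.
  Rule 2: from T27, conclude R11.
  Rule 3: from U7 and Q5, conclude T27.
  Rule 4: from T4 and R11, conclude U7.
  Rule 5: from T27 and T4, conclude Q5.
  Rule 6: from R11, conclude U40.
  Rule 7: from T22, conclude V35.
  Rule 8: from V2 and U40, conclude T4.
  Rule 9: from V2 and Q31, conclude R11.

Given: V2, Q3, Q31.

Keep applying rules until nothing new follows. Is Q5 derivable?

No

Q5 would need T27 and T4 (Rule 5), but T27 is never established.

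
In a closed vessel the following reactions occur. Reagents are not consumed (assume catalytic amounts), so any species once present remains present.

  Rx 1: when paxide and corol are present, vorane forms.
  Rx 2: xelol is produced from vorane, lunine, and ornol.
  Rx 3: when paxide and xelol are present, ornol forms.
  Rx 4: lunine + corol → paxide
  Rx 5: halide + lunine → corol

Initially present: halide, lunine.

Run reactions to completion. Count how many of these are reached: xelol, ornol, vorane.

1

halide and lunine present → corol forms (Rx 5).
lunine and corol present → paxide forms (Rx 4).
paxide and corol present → vorane forms (Rx 1).
xelol would need vorane, lunine, and ornol (Rx 2), but ornol never forms.
ornol would need paxide and xelol (Rx 3), but xelol never forms.
vorane: reached.
Reached: vorane — 1 of the 3.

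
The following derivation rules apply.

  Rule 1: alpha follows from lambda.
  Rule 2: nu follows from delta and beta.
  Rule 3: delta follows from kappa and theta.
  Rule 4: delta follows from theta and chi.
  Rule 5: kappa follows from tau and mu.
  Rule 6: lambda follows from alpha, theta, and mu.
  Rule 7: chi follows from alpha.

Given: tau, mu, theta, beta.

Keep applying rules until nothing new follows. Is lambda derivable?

lambda would need alpha, theta, and mu (Rule 6), but alpha is never established.

No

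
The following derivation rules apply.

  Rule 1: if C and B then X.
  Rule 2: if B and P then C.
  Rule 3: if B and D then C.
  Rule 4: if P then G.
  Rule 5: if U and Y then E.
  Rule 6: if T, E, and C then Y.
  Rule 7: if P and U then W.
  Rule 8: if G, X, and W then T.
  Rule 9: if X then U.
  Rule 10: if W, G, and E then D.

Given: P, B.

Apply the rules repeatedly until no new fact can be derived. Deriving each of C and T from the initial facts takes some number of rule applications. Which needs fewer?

C: B and P hold, so C follows (Rule 2). [1 rule application]
T: From B and P, Rule 2 gives C. P holds, so G follows (Rule 4). From C and B, Rule 1 gives X. X holds, so U follows (Rule 9). From P and U, Rule 7 gives W. From G, X, and W, Rule 8 gives T. [6 rule applications]
C needs fewer.

C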